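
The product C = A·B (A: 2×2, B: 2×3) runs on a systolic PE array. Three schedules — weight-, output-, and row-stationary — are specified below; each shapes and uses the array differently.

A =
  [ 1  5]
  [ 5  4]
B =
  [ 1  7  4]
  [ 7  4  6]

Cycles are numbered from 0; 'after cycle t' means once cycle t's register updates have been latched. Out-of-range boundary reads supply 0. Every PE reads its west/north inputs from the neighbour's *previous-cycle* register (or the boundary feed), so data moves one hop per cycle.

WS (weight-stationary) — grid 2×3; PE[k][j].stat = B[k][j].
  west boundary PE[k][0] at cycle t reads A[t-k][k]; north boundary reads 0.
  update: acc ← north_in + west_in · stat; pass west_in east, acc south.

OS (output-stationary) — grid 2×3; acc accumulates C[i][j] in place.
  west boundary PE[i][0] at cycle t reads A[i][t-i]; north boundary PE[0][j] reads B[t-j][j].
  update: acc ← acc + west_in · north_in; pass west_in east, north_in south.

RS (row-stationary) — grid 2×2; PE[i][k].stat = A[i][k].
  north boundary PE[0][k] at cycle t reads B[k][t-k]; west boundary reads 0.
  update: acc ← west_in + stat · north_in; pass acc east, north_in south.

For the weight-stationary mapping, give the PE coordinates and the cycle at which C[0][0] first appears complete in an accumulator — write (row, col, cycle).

(row, col, cycle) = (1, 0, 1)

Under WS, C[0][0] lands at PE[1][0]:
  @0  [1,0]  acc 0  |  →0  ↓0
  @1  [1,0]  acc 36  |  →5  ↓36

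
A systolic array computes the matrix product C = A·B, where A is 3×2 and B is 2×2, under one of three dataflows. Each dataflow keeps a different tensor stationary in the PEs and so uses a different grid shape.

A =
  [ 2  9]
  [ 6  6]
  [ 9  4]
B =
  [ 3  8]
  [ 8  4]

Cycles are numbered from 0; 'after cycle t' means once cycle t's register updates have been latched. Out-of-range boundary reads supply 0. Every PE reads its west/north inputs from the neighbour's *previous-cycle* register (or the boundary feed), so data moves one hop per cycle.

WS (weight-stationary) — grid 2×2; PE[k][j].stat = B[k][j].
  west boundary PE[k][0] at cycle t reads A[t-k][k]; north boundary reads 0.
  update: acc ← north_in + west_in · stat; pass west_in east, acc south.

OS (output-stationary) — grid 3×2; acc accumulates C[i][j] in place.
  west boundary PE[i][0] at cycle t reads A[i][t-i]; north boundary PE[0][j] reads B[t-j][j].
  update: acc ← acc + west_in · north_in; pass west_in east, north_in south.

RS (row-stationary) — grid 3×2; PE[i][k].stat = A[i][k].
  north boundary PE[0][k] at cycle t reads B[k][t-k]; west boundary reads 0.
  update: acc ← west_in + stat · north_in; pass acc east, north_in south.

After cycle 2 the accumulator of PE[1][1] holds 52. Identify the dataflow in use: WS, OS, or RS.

WS (2×2 grid), PE[1][1]:
  after 0 — PE[1][1] acc=0, pass-E 0, pass-S 0
  after 1 — PE[1][1] acc=0, pass-E 0, pass-S 0
  after 2 — PE[1][1] acc=52, pass-E 9, pass-S 52
OS (3×2 grid), PE[1][1]:
  after 0 — PE[1][1] acc=0, pass-E 0, pass-S 0
  after 1 — PE[1][1] acc=0, pass-E 0, pass-S 0
  after 2 — PE[1][1] acc=48, pass-E 6, pass-S 8
RS (3×2 grid), PE[1][1]:
  after 0 — PE[1][1] acc=0, pass-E 0, pass-S 0
  after 1 — PE[1][1] acc=0, pass-E 0, pass-S 0
  after 2 — PE[1][1] acc=66, pass-E 66, pass-S 8

dataflow = WS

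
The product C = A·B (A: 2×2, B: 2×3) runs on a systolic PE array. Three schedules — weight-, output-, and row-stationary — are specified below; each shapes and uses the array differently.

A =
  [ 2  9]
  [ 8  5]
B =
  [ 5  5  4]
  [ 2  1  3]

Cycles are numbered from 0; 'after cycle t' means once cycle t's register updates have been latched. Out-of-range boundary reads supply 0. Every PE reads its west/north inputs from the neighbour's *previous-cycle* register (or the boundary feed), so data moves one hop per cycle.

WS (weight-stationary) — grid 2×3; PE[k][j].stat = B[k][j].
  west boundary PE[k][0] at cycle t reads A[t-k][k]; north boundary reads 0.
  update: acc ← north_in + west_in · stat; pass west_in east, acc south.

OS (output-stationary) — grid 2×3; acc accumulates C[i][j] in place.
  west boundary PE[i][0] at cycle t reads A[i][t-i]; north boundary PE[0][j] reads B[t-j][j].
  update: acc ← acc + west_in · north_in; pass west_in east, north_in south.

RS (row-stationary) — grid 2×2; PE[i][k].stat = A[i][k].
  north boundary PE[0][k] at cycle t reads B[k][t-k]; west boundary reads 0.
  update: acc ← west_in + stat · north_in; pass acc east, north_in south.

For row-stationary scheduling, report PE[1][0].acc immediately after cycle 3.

PE[1][0].acc = 32

RS 2×2: PE[1][0] cycle-by-cycle (with neighbour feeds):
  @0  [0,0]  acc 10  |  →10  ↓5
  @0  [1,0]  acc 0  |  →0  ↓0
  @1  [0,0]  acc 10  |  →10  ↓5
  @1  [1,0]  acc 40  |  →40  ↓5
  @2  [0,0]  acc 8  |  →8  ↓4
  @2  [1,0]  acc 40  |  →40  ↓5
  @3  [0,0]  acc 0  |  →0  ↓0
  @3  [1,0]  acc 32  |  →32  ↓4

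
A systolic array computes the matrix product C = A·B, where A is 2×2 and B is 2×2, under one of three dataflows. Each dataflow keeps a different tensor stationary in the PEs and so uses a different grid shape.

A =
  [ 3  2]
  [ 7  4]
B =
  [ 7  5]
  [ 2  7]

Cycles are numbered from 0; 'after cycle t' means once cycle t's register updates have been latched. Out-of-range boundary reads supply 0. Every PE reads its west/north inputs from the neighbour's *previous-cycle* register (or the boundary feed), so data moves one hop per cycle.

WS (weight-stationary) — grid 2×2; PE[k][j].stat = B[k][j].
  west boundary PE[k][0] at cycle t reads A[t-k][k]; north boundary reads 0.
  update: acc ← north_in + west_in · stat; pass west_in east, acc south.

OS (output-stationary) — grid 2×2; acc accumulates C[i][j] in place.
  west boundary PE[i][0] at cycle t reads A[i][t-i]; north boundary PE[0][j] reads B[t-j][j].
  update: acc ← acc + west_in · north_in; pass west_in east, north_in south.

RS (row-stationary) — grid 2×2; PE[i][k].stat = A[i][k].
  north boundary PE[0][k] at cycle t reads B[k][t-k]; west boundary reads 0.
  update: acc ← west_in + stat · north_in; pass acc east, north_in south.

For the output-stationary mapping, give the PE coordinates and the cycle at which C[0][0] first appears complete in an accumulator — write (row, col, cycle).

(row, col, cycle) = (0, 0, 1)

Under OS, C[0][0] lands at PE[0][0]:
  0: (0,0).acc=21  regs=<3,7>
  1: (0,0).acc=25  regs=<2,2>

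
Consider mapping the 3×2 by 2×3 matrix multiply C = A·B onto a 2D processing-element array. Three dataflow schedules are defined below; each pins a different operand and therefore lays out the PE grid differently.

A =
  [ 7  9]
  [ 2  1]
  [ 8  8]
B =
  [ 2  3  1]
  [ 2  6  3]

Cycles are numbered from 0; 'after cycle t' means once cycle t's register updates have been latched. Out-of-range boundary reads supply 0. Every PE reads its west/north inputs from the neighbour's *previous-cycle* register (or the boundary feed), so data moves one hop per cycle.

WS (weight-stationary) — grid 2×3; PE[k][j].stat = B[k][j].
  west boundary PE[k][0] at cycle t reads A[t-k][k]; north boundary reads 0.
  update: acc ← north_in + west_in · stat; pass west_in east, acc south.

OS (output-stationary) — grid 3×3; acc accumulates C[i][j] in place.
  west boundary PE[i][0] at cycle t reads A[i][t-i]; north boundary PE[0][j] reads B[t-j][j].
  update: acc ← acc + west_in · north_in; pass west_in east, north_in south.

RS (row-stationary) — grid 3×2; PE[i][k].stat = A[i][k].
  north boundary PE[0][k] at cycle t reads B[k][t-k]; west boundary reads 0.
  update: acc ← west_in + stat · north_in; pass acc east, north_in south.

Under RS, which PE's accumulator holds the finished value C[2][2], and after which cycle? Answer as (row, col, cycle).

RS — PE[2][1] is where C[2][2] collects:
  t=0 PE[2][1]: acc=0 h=0 v=0
  t=1 PE[2][1]: acc=0 h=0 v=0
  t=2 PE[2][1]: acc=0 h=0 v=0
  t=3 PE[2][1]: acc=32 h=32 v=2
  t=4 PE[2][1]: acc=72 h=72 v=6
  t=5 PE[2][1]: acc=32 h=32 v=3

(row, col, cycle) = (2, 1, 5)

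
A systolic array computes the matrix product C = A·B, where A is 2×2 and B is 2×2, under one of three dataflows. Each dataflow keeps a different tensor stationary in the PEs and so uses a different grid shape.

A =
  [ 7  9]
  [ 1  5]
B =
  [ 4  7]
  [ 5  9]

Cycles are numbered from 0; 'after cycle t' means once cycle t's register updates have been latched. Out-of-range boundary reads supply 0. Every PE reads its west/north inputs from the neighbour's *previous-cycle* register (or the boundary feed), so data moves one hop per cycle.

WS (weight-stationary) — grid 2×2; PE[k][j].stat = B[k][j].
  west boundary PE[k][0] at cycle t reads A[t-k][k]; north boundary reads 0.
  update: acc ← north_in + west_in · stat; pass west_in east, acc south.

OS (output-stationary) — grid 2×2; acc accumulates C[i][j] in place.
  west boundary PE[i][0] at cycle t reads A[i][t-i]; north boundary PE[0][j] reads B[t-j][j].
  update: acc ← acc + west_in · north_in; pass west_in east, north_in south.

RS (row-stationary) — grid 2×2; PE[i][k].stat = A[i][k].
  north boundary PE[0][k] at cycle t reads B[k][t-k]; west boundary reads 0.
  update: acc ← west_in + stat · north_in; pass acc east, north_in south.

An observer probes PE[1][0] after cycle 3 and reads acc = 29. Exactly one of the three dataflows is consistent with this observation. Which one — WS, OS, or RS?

dataflow = OS

Under WS (2×2), PE[1][0]:
  c0 r1c0: 0 / 0 / 0
  c1 r1c0: 73 / 9 / 73
  c2 r1c0: 29 / 5 / 29
  c3 r1c0: 0 / 0 / 0
Under OS (2×2), PE[1][0]:
  c0 r1c0: 0 / 0 / 0
  c1 r1c0: 4 / 1 / 4
  c2 r1c0: 29 / 5 / 5
  c3 r1c0: 29 / 0 / 0
Under RS (2×2), PE[1][0]:
  c0 r1c0: 0 / 0 / 0
  c1 r1c0: 4 / 4 / 4
  c2 r1c0: 7 / 7 / 7
  c3 r1c0: 0 / 0 / 0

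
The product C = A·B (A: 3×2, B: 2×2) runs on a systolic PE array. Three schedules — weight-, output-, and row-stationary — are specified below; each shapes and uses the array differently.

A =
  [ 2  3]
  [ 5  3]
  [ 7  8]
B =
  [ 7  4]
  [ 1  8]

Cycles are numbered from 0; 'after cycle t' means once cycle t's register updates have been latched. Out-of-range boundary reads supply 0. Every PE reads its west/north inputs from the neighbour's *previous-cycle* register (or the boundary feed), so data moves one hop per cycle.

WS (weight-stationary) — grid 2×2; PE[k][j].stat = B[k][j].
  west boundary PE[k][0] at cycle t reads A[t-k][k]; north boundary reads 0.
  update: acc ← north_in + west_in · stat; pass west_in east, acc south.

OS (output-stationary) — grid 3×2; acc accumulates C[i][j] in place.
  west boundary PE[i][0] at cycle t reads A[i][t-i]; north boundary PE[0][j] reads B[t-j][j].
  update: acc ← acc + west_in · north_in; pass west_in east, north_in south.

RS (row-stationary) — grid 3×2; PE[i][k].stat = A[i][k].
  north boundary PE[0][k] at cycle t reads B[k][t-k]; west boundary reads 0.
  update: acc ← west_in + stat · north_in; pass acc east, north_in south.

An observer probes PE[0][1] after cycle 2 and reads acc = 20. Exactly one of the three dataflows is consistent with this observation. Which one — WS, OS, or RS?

dataflow = WS

WS [2×2] PE[0][1] across cycles:
  t=0 PE[0][1]: acc=0 h=0 v=0
  t=1 PE[0][1]: acc=8 h=2 v=8
  t=2 PE[0][1]: acc=20 h=5 v=20
OS [3×2] PE[0][1] across cycles:
  t=0 PE[0][1]: acc=0 h=0 v=0
  t=1 PE[0][1]: acc=8 h=2 v=4
  t=2 PE[0][1]: acc=32 h=3 v=8
RS [3×2] PE[0][1] across cycles:
  t=0 PE[0][1]: acc=0 h=0 v=0
  t=1 PE[0][1]: acc=17 h=17 v=1
  t=2 PE[0][1]: acc=32 h=32 v=8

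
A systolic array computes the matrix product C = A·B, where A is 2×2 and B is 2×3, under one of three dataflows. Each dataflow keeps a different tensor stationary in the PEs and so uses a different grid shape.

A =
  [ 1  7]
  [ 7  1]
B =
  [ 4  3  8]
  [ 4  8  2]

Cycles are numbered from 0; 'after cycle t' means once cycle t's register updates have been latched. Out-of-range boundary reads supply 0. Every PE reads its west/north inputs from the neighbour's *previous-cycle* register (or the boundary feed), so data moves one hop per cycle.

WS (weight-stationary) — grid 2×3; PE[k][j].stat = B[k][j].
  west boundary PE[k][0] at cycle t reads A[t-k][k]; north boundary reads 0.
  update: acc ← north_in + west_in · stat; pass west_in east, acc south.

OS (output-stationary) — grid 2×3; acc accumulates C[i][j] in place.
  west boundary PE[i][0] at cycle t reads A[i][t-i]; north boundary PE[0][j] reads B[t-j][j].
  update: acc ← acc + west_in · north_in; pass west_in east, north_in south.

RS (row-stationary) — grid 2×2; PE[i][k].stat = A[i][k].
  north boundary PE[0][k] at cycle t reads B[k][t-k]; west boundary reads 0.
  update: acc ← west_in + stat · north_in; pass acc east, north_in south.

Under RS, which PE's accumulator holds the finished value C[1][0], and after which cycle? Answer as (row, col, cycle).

RS — PE[1][1] is where C[1][0] collects:
  [0] (1,1) acc=0 (h:0 v:0)
  [1] (1,1) acc=0 (h:0 v:0)
  [2] (1,1) acc=32 (h:32 v:4)

(row, col, cycle) = (1, 1, 2)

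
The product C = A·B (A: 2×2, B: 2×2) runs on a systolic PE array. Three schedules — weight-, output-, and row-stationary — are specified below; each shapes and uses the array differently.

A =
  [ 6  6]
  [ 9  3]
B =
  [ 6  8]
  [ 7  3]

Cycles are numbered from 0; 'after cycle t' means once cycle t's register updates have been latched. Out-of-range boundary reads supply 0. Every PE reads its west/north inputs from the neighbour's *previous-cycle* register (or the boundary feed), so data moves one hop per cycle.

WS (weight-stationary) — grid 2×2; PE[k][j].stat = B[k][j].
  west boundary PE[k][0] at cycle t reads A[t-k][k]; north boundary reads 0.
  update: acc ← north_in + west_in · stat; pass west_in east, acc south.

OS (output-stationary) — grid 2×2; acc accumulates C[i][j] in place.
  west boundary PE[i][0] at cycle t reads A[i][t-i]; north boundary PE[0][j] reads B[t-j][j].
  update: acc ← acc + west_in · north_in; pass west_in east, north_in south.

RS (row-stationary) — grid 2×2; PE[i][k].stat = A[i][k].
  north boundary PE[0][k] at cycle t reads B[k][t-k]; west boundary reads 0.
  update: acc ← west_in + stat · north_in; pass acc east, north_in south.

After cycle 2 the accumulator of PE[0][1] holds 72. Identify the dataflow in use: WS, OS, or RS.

dataflow = WS

WS (2×2 grid), PE[0][1]:
  t=0 PE[0][1]: acc=0 h=0 v=0
  t=1 PE[0][1]: acc=48 h=6 v=48
  t=2 PE[0][1]: acc=72 h=9 v=72
OS (2×2 grid), PE[0][1]:
  t=0 PE[0][1]: acc=0 h=0 v=0
  t=1 PE[0][1]: acc=48 h=6 v=8
  t=2 PE[0][1]: acc=66 h=6 v=3
RS (2×2 grid), PE[0][1]:
  t=0 PE[0][1]: acc=0 h=0 v=0
  t=1 PE[0][1]: acc=78 h=78 v=7
  t=2 PE[0][1]: acc=66 h=66 v=3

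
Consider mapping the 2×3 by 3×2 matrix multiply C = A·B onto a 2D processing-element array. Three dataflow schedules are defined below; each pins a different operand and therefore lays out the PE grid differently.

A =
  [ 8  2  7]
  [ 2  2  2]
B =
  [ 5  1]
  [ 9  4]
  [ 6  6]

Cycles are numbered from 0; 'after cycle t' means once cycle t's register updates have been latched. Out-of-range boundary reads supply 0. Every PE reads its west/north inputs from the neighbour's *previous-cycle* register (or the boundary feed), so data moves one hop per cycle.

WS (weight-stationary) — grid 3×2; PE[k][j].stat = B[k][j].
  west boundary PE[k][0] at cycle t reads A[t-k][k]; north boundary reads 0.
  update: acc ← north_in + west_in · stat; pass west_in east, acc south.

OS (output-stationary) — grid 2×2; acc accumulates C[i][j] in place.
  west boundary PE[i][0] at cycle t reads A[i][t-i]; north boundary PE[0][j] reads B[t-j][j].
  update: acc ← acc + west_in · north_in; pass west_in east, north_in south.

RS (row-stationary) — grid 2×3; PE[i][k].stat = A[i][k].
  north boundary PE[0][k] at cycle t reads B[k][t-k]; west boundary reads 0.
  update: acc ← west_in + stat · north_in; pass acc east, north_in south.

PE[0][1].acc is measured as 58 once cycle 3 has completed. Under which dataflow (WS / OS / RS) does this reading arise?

Under WS (3×2), PE[0][1]:
  step 0 · PE0,1: acc=0; fwd→0 fwd↓0
  step 1 · PE0,1: acc=8; fwd→8 fwd↓8
  step 2 · PE0,1: acc=2; fwd→2 fwd↓2
  step 3 · PE0,1: acc=0; fwd→0 fwd↓0
Under OS (2×2), PE[0][1]:
  step 0 · PE0,1: acc=0; fwd→0 fwd↓0
  step 1 · PE0,1: acc=8; fwd→8 fwd↓1
  step 2 · PE0,1: acc=16; fwd→2 fwd↓4
  step 3 · PE0,1: acc=58; fwd→7 fwd↓6
Under RS (2×3), PE[0][1]:
  step 0 · PE0,1: acc=0; fwd→0 fwd↓0
  step 1 · PE0,1: acc=58; fwd→58 fwd↓9
  step 2 · PE0,1: acc=16; fwd→16 fwd↓4
  step 3 · PE0,1: acc=0; fwd→0 fwd↓0

dataflow = OS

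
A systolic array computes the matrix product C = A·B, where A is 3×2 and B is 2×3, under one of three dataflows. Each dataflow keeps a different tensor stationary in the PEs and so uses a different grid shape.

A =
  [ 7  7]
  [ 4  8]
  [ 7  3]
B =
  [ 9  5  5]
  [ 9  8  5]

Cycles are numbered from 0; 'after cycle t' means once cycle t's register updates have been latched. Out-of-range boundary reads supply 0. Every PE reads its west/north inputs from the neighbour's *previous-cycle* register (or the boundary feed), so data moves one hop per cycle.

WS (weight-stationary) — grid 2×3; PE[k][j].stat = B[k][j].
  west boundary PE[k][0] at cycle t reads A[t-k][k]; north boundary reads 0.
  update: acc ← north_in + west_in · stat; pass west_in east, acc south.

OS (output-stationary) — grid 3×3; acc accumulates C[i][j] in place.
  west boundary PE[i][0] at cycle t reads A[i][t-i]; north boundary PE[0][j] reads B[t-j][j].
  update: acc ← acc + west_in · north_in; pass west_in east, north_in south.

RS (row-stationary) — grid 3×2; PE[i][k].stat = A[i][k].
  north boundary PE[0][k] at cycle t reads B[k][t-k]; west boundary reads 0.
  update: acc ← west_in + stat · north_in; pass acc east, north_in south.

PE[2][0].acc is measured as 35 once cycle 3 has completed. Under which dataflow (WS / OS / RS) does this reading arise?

dataflow = RS

— WS: 2×3 array has no PE[2][0].
Under OS (3×3), PE[2][0]:
  c0 r2c0: 0 / 0 / 0
  c1 r2c0: 0 / 0 / 0
  c2 r2c0: 63 / 7 / 9
  c3 r2c0: 90 / 3 / 9
Under RS (3×2), PE[2][0]:
  c0 r2c0: 0 / 0 / 0
  c1 r2c0: 0 / 0 / 0
  c2 r2c0: 63 / 63 / 9
  c3 r2c0: 35 / 35 / 5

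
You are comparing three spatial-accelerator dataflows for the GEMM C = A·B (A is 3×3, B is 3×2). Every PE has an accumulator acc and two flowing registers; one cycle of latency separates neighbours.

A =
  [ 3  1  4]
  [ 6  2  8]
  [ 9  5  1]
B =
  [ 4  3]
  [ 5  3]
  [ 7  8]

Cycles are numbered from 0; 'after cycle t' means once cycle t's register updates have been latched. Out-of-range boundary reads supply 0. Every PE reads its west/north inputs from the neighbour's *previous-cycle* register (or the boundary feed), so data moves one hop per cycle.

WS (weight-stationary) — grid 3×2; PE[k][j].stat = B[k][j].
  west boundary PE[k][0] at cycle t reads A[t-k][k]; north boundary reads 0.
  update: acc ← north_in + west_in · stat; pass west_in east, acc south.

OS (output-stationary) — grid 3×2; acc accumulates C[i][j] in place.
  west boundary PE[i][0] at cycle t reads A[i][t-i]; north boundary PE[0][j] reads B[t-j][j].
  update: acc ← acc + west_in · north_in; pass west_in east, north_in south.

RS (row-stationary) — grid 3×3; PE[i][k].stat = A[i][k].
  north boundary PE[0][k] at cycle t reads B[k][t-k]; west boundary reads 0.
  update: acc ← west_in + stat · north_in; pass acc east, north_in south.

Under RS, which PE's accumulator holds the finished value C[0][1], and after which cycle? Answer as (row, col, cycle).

(row, col, cycle) = (0, 2, 3)

RS: C[0][1] accumulates in PE[0][2]:
  0: (0,2).acc=0  regs=<0,0>
  1: (0,2).acc=0  regs=<0,0>
  2: (0,2).acc=45  regs=<45,7>
  3: (0,2).acc=44  regs=<44,8>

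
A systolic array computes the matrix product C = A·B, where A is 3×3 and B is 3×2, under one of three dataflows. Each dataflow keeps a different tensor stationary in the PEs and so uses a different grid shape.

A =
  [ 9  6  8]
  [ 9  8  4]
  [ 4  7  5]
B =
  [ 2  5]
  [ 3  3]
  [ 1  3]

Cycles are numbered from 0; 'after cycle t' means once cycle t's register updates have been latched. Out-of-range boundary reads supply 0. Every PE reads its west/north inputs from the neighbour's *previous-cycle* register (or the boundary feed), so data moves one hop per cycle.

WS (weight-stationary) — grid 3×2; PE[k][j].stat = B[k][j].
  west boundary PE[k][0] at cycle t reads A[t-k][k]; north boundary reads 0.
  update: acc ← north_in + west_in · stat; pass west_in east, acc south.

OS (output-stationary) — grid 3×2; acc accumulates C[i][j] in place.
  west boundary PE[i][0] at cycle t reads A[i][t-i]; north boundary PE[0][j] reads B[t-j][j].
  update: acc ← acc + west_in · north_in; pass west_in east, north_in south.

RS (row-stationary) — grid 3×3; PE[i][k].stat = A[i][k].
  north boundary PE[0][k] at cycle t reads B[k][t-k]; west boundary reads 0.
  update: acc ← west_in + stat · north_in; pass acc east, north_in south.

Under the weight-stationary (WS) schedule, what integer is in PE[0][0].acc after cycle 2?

PE[0][0].acc = 8

WS 3×2: PE[0][0] cycle-by-cycle (with neighbour feeds):
  cycle 0: PE[0][0] → acc 18, east 9, south 18
  cycle 1: PE[0][0] → acc 18, east 9, south 18
  cycle 2: PE[0][0] → acc 8, east 4, south 8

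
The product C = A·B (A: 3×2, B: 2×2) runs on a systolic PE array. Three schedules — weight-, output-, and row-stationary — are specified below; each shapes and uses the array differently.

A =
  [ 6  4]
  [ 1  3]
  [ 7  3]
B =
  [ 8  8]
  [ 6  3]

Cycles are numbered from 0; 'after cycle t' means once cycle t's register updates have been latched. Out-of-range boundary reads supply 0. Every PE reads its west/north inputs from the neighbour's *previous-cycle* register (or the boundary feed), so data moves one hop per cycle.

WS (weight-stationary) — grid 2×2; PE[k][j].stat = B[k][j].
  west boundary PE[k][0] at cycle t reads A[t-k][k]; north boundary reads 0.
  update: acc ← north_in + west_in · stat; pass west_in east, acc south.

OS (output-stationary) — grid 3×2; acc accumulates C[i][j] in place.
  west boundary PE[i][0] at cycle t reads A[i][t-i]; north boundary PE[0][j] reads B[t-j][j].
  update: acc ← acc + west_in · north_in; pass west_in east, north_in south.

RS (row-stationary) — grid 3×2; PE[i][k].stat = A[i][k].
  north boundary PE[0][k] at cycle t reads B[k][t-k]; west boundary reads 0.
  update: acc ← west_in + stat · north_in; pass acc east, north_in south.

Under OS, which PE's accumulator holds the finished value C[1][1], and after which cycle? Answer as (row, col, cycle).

OS: C[1][1] accumulates in PE[1][1]:
  0: (1,1).acc=0  regs=<0,0>
  1: (1,1).acc=0  regs=<0,0>
  2: (1,1).acc=8  regs=<1,8>
  3: (1,1).acc=17  regs=<3,3>

(row, col, cycle) = (1, 1, 3)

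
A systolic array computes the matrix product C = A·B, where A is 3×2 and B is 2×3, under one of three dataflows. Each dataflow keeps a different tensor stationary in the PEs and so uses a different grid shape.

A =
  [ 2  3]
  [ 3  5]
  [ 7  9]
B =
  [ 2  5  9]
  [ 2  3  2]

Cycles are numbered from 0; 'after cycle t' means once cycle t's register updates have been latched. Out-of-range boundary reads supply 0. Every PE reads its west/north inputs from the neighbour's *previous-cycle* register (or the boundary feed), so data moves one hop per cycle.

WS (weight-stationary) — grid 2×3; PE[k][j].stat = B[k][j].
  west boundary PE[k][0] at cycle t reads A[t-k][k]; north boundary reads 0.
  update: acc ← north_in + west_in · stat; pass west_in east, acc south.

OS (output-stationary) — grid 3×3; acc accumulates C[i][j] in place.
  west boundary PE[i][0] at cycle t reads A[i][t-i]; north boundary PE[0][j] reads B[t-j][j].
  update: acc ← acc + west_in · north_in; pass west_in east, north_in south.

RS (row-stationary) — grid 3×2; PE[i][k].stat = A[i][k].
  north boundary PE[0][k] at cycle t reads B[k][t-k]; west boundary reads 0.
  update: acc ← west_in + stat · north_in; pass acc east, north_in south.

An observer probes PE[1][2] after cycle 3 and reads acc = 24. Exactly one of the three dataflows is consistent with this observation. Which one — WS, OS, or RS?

WS (2×3 grid), PE[1][2]:
  0: (1,2).acc=0  regs=<0,0>
  1: (1,2).acc=0  regs=<0,0>
  2: (1,2).acc=0  regs=<0,0>
  3: (1,2).acc=24  regs=<3,24>
OS (3×3 grid), PE[1][2]:
  0: (1,2).acc=0  regs=<0,0>
  1: (1,2).acc=0  regs=<0,0>
  2: (1,2).acc=0  regs=<0,0>
  3: (1,2).acc=27  regs=<3,9>
RS (3×2): PE[1][2] does not exist.

dataflow = WS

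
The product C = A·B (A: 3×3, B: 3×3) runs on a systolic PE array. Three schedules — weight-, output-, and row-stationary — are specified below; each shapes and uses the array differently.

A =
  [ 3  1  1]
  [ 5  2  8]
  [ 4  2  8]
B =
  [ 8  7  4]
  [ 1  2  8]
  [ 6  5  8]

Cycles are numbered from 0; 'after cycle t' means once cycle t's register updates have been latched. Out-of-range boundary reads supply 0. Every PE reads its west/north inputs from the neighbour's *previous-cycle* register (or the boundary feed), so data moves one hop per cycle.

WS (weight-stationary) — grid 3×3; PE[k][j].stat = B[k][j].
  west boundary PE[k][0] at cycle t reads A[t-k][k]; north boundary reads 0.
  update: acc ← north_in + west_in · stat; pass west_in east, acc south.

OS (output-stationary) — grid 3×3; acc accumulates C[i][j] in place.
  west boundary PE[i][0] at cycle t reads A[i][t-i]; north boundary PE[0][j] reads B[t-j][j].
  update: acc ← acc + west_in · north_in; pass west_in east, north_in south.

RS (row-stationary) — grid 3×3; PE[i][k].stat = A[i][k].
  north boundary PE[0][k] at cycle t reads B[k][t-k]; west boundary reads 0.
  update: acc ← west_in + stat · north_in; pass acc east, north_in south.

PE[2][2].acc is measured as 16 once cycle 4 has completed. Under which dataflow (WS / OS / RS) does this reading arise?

WS [3×3] PE[2][2] across cycles:
  c0 r2c2: 0 / 0 / 0
  c1 r2c2: 0 / 0 / 0
  c2 r2c2: 0 / 0 / 0
  c3 r2c2: 0 / 0 / 0
  c4 r2c2: 28 / 1 / 28
OS [3×3] PE[2][2] across cycles:
  c0 r2c2: 0 / 0 / 0
  c1 r2c2: 0 / 0 / 0
  c2 r2c2: 0 / 0 / 0
  c3 r2c2: 0 / 0 / 0
  c4 r2c2: 16 / 4 / 4
RS [3×3] PE[2][2] across cycles:
  c0 r2c2: 0 / 0 / 0
  c1 r2c2: 0 / 0 / 0
  c2 r2c2: 0 / 0 / 0
  c3 r2c2: 0 / 0 / 0
  c4 r2c2: 82 / 82 / 6

dataflow = OS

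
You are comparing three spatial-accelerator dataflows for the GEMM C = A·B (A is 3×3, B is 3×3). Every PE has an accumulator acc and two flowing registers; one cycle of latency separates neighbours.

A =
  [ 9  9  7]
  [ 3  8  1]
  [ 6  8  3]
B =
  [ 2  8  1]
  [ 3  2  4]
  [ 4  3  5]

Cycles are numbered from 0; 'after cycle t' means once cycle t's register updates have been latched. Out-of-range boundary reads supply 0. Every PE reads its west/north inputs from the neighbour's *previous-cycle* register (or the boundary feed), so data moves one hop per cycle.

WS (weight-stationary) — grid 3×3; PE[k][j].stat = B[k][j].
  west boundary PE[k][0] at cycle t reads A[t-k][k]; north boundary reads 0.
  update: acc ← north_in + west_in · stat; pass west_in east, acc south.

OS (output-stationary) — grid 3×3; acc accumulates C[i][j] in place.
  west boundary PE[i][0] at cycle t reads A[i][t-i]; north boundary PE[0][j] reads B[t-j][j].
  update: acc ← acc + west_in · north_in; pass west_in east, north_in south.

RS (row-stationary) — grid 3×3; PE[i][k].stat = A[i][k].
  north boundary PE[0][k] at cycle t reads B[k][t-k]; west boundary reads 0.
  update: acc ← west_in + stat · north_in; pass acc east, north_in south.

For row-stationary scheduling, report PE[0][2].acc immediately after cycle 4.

PE[0][2].acc = 80

RS (3×3). Following PE[0][2] plus its west/north inputs:
  step 0 · PE0,1: acc=0; fwd→0 fwd↓0
  step 0 · PE0,2: acc=0; fwd→0 fwd↓0
  step 1 · PE0,1: acc=45; fwd→45 fwd↓3
  step 1 · PE0,2: acc=0; fwd→0 fwd↓0
  step 2 · PE0,1: acc=90; fwd→90 fwd↓2
  step 2 · PE0,2: acc=73; fwd→73 fwd↓4
  step 3 · PE0,1: acc=45; fwd→45 fwd↓4
  step 3 · PE0,2: acc=111; fwd→111 fwd↓3
  step 4 · PE0,1: acc=0; fwd→0 fwd↓0
  step 4 · PE0,2: acc=80; fwd→80 fwd↓5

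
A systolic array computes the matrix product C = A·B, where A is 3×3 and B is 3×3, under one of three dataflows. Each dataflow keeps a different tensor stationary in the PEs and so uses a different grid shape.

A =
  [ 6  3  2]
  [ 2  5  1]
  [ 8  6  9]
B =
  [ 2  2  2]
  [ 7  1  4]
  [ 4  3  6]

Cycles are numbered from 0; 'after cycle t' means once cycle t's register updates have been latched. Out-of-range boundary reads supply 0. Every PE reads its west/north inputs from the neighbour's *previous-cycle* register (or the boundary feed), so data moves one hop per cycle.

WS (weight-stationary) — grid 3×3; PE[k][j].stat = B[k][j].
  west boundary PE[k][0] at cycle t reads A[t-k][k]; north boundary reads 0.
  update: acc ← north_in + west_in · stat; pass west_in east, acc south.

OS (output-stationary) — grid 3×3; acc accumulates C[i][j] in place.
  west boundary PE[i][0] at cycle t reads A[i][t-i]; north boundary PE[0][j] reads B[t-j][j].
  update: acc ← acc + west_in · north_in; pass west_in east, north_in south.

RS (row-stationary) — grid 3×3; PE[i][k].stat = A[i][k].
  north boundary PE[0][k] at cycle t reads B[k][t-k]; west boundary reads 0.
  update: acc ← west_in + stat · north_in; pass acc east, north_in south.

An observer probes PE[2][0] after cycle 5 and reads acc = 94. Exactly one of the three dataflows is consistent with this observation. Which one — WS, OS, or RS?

dataflow = OS

Under WS (3×3), PE[2][0]:
  after 0 — PE[2][0] acc=0, pass-E 0, pass-S 0
  after 1 — PE[2][0] acc=0, pass-E 0, pass-S 0
  after 2 — PE[2][0] acc=41, pass-E 2, pass-S 41
  after 3 — PE[2][0] acc=43, pass-E 1, pass-S 43
  after 4 — PE[2][0] acc=94, pass-E 9, pass-S 94
  after 5 — PE[2][0] acc=0, pass-E 0, pass-S 0
Under OS (3×3), PE[2][0]:
  after 0 — PE[2][0] acc=0, pass-E 0, pass-S 0
  after 1 — PE[2][0] acc=0, pass-E 0, pass-S 0
  after 2 — PE[2][0] acc=16, pass-E 8, pass-S 2
  after 3 — PE[2][0] acc=58, pass-E 6, pass-S 7
  after 4 — PE[2][0] acc=94, pass-E 9, pass-S 4
  after 5 — PE[2][0] acc=94, pass-E 0, pass-S 0
Under RS (3×3), PE[2][0]:
  after 0 — PE[2][0] acc=0, pass-E 0, pass-S 0
  after 1 — PE[2][0] acc=0, pass-E 0, pass-S 0
  after 2 — PE[2][0] acc=16, pass-E 16, pass-S 2
  after 3 — PE[2][0] acc=16, pass-E 16, pass-S 2
  after 4 — PE[2][0] acc=16, pass-E 16, pass-S 2
  after 5 — PE[2][0] acc=0, pass-E 0, pass-S 0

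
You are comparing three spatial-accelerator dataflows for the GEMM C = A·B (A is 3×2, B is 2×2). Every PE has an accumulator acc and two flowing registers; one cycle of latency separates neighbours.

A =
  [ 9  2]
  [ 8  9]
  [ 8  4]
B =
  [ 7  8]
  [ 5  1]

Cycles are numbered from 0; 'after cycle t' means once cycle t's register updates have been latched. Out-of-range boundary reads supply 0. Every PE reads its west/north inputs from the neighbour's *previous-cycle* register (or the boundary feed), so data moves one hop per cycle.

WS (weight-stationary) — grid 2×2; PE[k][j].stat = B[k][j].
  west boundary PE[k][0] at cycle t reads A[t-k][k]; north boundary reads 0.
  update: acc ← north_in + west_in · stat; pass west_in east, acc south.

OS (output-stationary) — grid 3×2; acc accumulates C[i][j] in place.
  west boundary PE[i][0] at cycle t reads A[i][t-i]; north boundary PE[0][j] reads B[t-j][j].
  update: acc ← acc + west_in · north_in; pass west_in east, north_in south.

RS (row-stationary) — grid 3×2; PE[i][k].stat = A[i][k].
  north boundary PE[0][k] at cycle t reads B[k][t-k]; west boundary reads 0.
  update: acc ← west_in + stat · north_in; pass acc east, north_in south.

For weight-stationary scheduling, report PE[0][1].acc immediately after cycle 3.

PE[0][1].acc = 64

WS 2×2: PE[0][1] cycle-by-cycle (with neighbour feeds):
  t=0 PE[0][0]: acc=63 h=9 v=63
  t=0 PE[0][1]: acc=0 h=0 v=0
  t=1 PE[0][0]: acc=56 h=8 v=56
  t=1 PE[0][1]: acc=72 h=9 v=72
  t=2 PE[0][0]: acc=56 h=8 v=56
  t=2 PE[0][1]: acc=64 h=8 v=64
  t=3 PE[0][0]: acc=0 h=0 v=0
  t=3 PE[0][1]: acc=64 h=8 v=64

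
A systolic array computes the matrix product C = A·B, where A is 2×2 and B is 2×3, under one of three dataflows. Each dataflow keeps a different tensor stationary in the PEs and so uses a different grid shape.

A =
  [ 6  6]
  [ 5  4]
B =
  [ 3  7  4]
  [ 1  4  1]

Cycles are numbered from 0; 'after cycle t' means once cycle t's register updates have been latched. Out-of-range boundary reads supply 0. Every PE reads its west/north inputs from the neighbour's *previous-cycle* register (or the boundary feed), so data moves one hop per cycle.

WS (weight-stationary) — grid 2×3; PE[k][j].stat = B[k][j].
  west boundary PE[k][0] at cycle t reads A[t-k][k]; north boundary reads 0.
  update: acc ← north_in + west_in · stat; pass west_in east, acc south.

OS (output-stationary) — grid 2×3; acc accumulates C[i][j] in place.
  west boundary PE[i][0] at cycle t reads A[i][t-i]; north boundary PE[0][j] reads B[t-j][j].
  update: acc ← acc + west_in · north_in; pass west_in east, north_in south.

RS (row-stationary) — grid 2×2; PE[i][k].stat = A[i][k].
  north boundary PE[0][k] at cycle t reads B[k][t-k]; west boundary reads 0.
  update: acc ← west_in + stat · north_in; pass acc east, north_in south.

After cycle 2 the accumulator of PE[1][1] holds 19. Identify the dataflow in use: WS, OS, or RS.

WS (2×3 grid), PE[1][1]:
  t=0 PE[1][1]: acc=0 h=0 v=0
  t=1 PE[1][1]: acc=0 h=0 v=0
  t=2 PE[1][1]: acc=66 h=6 v=66
OS (2×3 grid), PE[1][1]:
  t=0 PE[1][1]: acc=0 h=0 v=0
  t=1 PE[1][1]: acc=0 h=0 v=0
  t=2 PE[1][1]: acc=35 h=5 v=7
RS (2×2 grid), PE[1][1]:
  t=0 PE[1][1]: acc=0 h=0 v=0
  t=1 PE[1][1]: acc=0 h=0 v=0
  t=2 PE[1][1]: acc=19 h=19 v=1

dataflow = RS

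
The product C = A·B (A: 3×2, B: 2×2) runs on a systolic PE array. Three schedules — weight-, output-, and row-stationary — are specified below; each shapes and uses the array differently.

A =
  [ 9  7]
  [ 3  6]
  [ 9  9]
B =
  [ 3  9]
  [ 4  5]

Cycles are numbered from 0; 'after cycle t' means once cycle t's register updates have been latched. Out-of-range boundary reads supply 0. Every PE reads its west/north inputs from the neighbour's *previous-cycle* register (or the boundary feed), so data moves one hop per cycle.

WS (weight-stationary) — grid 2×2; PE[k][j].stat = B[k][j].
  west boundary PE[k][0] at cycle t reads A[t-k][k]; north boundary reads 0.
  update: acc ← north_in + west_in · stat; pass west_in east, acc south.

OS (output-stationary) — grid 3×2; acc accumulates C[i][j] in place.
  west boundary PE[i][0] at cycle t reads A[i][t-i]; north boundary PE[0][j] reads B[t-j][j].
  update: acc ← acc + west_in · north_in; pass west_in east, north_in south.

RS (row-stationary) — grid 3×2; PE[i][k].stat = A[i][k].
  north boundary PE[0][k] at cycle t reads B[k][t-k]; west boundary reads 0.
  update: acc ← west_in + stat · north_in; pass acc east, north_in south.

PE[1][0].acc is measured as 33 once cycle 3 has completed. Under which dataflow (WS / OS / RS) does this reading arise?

dataflow = OS

— WS: 2×2; PE[1][0] trace:
  c0 r1c0: 0 / 0 / 0
  c1 r1c0: 55 / 7 / 55
  c2 r1c0: 33 / 6 / 33
  c3 r1c0: 63 / 9 / 63
— OS: 3×2; PE[1][0] trace:
  c0 r1c0: 0 / 0 / 0
  c1 r1c0: 9 / 3 / 3
  c2 r1c0: 33 / 6 / 4
  c3 r1c0: 33 / 0 / 0
— RS: 3×2; PE[1][0] trace:
  c0 r1c0: 0 / 0 / 0
  c1 r1c0: 9 / 9 / 3
  c2 r1c0: 27 / 27 / 9
  c3 r1c0: 0 / 0 / 0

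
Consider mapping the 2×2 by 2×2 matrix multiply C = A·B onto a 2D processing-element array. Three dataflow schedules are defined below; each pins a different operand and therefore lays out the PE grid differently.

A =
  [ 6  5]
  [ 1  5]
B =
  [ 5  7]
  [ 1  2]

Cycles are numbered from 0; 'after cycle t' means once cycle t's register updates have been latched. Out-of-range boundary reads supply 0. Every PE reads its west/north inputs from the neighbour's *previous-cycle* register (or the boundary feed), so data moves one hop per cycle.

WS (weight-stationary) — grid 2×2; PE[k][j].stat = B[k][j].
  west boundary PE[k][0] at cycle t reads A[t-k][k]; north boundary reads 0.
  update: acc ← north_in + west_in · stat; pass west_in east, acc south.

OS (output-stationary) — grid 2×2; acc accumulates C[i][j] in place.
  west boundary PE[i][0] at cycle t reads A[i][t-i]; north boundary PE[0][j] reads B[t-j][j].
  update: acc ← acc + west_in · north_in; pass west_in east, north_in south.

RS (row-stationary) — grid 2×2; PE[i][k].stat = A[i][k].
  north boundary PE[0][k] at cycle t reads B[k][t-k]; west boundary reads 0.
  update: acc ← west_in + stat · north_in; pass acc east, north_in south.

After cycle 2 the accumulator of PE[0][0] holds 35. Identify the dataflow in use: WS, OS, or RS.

dataflow = OS

— WS: 2×2; PE[0][0] trace:
  t=0 PE[0][0]: acc=30 h=6 v=30
  t=1 PE[0][0]: acc=5 h=1 v=5
  t=2 PE[0][0]: acc=0 h=0 v=0
— OS: 2×2; PE[0][0] trace:
  t=0 PE[0][0]: acc=30 h=6 v=5
  t=1 PE[0][0]: acc=35 h=5 v=1
  t=2 PE[0][0]: acc=35 h=0 v=0
— RS: 2×2; PE[0][0] trace:
  t=0 PE[0][0]: acc=30 h=30 v=5
  t=1 PE[0][0]: acc=42 h=42 v=7
  t=2 PE[0][0]: acc=0 h=0 v=0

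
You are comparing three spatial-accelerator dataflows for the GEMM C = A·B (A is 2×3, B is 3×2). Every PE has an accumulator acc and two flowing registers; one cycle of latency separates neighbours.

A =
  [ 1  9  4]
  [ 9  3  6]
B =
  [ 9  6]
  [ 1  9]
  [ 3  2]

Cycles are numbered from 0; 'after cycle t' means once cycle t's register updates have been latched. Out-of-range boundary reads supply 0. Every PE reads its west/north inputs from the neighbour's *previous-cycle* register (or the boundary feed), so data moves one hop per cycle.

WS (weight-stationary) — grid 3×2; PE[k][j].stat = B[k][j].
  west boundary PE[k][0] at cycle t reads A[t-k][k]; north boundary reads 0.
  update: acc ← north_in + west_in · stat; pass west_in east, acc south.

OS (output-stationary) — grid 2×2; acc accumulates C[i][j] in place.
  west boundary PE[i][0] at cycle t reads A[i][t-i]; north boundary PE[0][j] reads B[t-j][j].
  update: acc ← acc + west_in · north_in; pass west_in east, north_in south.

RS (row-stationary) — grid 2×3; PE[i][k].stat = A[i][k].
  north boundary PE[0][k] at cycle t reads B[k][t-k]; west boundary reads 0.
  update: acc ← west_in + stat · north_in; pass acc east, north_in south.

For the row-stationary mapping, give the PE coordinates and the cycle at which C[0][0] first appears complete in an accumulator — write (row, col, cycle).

(row, col, cycle) = (0, 2, 2)

RS — PE[0][2] is where C[0][0] collects:
  [0] (0,2) acc=0 (h:0 v:0)
  [1] (0,2) acc=0 (h:0 v:0)
  [2] (0,2) acc=30 (h:30 v:3)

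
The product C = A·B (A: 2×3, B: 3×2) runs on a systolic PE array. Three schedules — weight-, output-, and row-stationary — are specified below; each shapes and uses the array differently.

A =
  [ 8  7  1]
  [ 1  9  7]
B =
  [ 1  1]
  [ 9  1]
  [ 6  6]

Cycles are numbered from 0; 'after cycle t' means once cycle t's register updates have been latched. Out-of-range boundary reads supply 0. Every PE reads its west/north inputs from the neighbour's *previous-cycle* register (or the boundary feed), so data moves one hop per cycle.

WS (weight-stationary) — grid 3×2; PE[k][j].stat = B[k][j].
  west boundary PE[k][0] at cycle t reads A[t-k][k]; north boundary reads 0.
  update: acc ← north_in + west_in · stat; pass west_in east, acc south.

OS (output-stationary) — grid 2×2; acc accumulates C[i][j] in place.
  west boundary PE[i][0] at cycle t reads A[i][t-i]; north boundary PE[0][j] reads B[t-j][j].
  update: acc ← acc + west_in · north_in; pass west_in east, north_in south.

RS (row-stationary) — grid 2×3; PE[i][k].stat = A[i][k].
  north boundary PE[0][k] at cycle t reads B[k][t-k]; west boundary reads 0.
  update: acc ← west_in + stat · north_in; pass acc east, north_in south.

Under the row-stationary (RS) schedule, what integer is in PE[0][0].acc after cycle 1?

Tracing RS — 2×3 array, target PE[0][0]:
  cycle 0: PE[0][0] → acc 8, east 8, south 1
  cycle 1: PE[0][0] → acc 8, east 8, south 1

PE[0][0].acc = 8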